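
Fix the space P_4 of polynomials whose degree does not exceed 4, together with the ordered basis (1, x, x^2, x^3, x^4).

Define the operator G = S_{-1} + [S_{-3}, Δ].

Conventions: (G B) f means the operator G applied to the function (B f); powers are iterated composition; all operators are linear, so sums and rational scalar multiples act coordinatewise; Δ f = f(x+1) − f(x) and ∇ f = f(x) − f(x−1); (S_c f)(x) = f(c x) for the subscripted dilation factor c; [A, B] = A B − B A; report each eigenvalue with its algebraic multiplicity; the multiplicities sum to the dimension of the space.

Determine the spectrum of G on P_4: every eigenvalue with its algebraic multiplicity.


image of 1: 1
image of x: -x + 4
image of x^2: x^2 - 24x - 8
image of x^3: -x^3 + 108x^2 + 72x + 28
image of x^4: x^4 - 432x^3 - 432x^2 - 336x - 80
the matrix is upper triangular; its diagonal is (1, -1, 1, -1, 1)
for a triangular matrix the eigenvalues are the diagonal entries, with algebraic multiplicity their repetition count

λ = -1 (multiplicity 2), λ = 1 (multiplicity 3)


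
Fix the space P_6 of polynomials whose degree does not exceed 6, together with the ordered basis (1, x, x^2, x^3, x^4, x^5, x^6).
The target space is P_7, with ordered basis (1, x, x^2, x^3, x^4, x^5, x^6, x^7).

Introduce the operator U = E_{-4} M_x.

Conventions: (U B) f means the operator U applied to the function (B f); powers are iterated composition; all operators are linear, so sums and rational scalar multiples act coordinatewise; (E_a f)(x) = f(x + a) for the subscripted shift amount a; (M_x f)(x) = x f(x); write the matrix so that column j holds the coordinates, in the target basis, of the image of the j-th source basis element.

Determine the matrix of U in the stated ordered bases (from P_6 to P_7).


the matrix is [[-4, 16, -64, 256, -1024, 4096, -16384]; [1, -8, 48, -256, 1280, -6144, 28672]; [0, 1, -12, 96, -640, 3840, -21504]; [0, 0, 1, -16, 160, -1280, 8960]; [0, 0, 0, 1, -20, 240, -2240]; [0, 0, 0, 0, 1, -24, 336]; [0, 0, 0, 0, 0, 1, -28]; [0, 0, 0, 0, 0, 0, 1]] (rows listed top to bottom)

image of 1: x - 4
image of x: x^2 - 8x + 16
image of x^2: x^3 - 12x^2 + 48x - 64
image of x^3: x^4 - 16x^3 + 96x^2 - 256x + 256
image of x^4: x^5 - 20x^4 + 160x^3 - 640x^2 + 1280x - 1024
image of x^5: x^6 - 24x^5 + 240x^4 - 1280x^3 + 3840x^2 - 6144x + 4096
image of x^6: x^7 - 28x^6 + 336x^5 - 2240x^4 + 8960x^3 - 21504x^2 + 28672x - 16384
each image's coordinates form column j of the matrix


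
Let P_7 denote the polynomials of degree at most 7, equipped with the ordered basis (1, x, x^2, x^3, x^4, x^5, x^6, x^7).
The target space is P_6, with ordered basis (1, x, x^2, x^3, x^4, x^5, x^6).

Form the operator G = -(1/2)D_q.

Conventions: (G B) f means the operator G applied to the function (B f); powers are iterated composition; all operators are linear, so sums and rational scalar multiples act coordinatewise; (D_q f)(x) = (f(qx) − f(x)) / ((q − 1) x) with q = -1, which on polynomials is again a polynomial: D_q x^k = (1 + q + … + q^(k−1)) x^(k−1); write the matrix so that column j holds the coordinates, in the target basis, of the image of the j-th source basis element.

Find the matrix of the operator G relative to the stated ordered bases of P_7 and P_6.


image of 1: 0
image of x: -1/2
image of x^2: 0
image of x^3: -(1/2)x^2
image of x^4: 0
image of x^5: -(1/2)x^4
image of x^6: 0
image of x^7: -(1/2)x^6
each image's coordinates form column j of the matrix

the matrix is [[0, -1/2, 0, 0, 0, 0, 0, 0]; [0, 0, 0, 0, 0, 0, 0, 0]; [0, 0, 0, -1/2, 0, 0, 0, 0]; [0, 0, 0, 0, 0, 0, 0, 0]; [0, 0, 0, 0, 0, -1/2, 0, 0]; [0, 0, 0, 0, 0, 0, 0, 0]; [0, 0, 0, 0, 0, 0, 0, -1/2]] (rows listed top to bottom)


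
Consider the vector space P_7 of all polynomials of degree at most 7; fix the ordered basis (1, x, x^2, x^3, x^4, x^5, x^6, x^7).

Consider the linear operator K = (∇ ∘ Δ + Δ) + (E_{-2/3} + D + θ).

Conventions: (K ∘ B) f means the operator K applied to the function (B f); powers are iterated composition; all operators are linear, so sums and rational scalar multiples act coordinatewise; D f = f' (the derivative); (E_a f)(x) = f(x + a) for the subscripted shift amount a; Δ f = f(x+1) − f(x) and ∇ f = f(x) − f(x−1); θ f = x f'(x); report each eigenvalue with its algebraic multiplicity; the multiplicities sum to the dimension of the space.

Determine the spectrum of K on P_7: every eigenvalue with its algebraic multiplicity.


λ = 1 (multiplicity 1), λ = 2 (multiplicity 1), λ = 3 (multiplicity 1), λ = 4 (multiplicity 1), λ = 5 (multiplicity 1), λ = 6 (multiplicity 1), λ = 7 (multiplicity 1), λ = 8 (multiplicity 1)

image of 1: 1
image of x: 2x + 4/3
image of x^2: 3x^2 + (8/3)x + 31/9
image of x^3: 4x^3 + 4x^2 + (31/3)x + 19/27
image of x^4: 5x^4 + (16/3)x^3 + (62/3)x^2 + (76/27)x + 259/81
image of x^5: 6x^5 + (20/3)x^4 + (310/9)x^3 + (190/27)x^2 + (1295/81)x + 211/243
image of x^6: 7x^6 + 8x^5 + (155/3)x^4 + (380/27)x^3 + (1295/27)x^2 + (422/81)x + 2251/729
image of x^7: 8x^7 + (28/3)x^6 + (217/3)x^5 + (665/27)x^4 + (9065/81)x^3 + (1477/81)x^2 + (15757/729)x + 2059/2187
the matrix is upper triangular; its diagonal is (1, 2, 3, 4, 5, 6, 7, 8)
for a triangular matrix the eigenvalues are the diagonal entries, with algebraic multiplicity their repetition count


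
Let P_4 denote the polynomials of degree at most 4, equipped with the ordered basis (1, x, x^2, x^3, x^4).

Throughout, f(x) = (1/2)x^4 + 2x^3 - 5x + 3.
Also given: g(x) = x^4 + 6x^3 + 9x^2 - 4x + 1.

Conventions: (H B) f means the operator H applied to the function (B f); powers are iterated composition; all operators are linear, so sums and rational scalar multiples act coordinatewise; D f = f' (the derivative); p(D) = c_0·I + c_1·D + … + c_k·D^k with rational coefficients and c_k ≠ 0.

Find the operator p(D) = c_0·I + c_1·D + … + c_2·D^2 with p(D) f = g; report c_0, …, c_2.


c_0 = 2, c_1 = 1, c_2 = 1/2

D^0 f = (1/2)x^4 + 2x^3 - 5x + 3
D^1 f = 2x^3 + 6x^2 - 5
D^2 f = 6x^2 + 12x
matching coefficients of g against c_0 f + c_1 Df + … from the top degree down determines the c_i
solution: c_0 = 2, c_1 = 1, c_2 = 1/2


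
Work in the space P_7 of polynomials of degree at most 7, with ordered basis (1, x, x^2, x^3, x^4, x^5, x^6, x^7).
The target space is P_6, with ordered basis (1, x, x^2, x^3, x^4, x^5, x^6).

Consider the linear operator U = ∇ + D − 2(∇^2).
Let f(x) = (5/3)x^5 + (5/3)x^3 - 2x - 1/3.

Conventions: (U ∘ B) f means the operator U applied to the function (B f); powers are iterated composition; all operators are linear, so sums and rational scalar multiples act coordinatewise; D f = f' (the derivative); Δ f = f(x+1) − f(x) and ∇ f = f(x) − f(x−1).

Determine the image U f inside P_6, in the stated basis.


∇ f = (25/3)x^4 - (50/3)x^3 + (65/3)x^2 - (40/3)x + 4/3
D f = (25/3)x^4 + 5x^2 - 2
∇ f = (25/3)x^4 - (50/3)x^3 + (65/3)x^2 - (40/3)x + 4/3
∇ ∇ f = (100/3)x^3 - 100x^2 + (380/3)x - 60
(-2(∇^2)) f = -(200/3)x^3 + 200x^2 - (760/3)x + 120
(∇ + D − 2(∇^2)) f = (50/3)x^4 - (250/3)x^3 + (680/3)x^2 - (800/3)x + 358/3

g(x) = (50/3)x^4 - (250/3)x^3 + (680/3)x^2 - (800/3)x + 358/3


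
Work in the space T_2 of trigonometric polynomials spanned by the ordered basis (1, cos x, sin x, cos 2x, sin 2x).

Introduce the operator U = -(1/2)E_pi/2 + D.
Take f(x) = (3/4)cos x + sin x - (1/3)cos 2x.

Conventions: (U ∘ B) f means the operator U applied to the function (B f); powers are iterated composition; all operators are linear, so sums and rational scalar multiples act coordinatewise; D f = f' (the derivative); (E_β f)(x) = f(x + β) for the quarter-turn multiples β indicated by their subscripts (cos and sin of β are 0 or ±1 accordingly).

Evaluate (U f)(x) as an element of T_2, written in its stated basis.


g(x) = (1/2)cos x - (3/8)sin x - (1/6)cos 2x + (2/3)sin 2x

E_pi/2 f = cos x - (3/4)sin x + (1/3)cos 2x
(-(1/2)E_pi/2) f = -(1/2)cos x + (3/8)sin x - (1/6)cos 2x
D f = cos x - (3/4)sin x + (2/3)sin 2x
(-(1/2)E_pi/2 + D) f = (1/2)cos x - (3/8)sin x - (1/6)cos 2x + (2/3)sin 2x


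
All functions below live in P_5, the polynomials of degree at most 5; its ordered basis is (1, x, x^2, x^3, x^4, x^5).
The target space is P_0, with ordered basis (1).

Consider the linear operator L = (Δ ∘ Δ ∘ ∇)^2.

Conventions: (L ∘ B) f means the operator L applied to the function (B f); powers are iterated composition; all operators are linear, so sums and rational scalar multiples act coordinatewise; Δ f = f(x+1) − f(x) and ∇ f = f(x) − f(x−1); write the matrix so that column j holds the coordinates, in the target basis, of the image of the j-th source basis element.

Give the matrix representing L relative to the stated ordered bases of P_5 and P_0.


the matrix is [[0, 0, 0, 0, 0, 0]] (rows listed top to bottom)

image of 1: 0
image of x: 0
image of x^2: 0
image of x^3: 0
image of x^4: 0
image of x^5: 0
each image's coordinates form column j of the matrix


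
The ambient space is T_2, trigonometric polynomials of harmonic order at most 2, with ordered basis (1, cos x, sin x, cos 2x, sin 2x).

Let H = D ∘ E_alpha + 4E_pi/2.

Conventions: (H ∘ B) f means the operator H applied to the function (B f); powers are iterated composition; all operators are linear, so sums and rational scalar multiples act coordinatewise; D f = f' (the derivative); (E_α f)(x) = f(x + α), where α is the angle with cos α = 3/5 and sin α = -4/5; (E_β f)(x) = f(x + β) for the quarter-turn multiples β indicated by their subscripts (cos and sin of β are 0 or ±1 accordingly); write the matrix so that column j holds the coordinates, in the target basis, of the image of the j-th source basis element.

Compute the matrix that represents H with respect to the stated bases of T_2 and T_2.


the matrix is [[4, 0, 0, 0, 0]; [0, 4/5, 23/5, 0, 0]; [0, -23/5, 4/5, 0, 0]; [0, 0, 0, -52/25, -14/25]; [0, 0, 0, 14/25, -52/25]] (rows listed top to bottom)

image of 1: 4
image of cos x: (4/5)cos x - (23/5)sin x
image of sin x: (23/5)cos x + (4/5)sin x
image of cos 2x: -(52/25)cos 2x + (14/25)sin 2x
image of sin 2x: -(14/25)cos 2x - (52/25)sin 2x
each image's coordinates form column j of the matrix


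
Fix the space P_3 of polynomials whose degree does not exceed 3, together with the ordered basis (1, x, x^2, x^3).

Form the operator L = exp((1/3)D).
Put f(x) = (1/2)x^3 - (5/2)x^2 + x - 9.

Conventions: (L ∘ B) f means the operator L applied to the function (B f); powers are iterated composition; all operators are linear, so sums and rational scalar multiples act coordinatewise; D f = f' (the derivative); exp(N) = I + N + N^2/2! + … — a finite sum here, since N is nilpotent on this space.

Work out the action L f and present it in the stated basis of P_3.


the result is g(x) = (1/2)x^3 - 2x^2 - (1/2)x - 241/27

order-1 term: (1/2)x^2 - (5/3)x + 1/3
order-2 term: (1/6)x - 5/18
order-3 term: 1/54
the series for exp((1/3)D) f terminates at order 3
exp((1/3)D) f = (1/2)x^3 - 2x^2 - (1/2)x - 241/27


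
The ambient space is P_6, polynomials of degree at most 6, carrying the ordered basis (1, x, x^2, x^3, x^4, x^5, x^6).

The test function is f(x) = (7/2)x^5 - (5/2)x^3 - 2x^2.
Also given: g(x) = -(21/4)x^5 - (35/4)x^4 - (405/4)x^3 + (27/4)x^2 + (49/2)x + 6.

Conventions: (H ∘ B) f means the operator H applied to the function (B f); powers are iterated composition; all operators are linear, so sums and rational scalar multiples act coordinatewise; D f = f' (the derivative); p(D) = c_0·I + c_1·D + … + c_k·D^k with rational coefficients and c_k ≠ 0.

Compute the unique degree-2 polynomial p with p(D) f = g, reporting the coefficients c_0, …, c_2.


c_0 = -3/2, c_1 = -1/2, c_2 = -3/2

D^0 f = (7/2)x^5 - (5/2)x^3 - 2x^2
D^1 f = (35/2)x^4 - (15/2)x^2 - 4x
D^2 f = 70x^3 - 15x - 4
matching coefficients of g against c_0 f + c_1 Df + … from the top degree down determines the c_i
solution: c_0 = -3/2, c_1 = -1/2, c_2 = -3/2


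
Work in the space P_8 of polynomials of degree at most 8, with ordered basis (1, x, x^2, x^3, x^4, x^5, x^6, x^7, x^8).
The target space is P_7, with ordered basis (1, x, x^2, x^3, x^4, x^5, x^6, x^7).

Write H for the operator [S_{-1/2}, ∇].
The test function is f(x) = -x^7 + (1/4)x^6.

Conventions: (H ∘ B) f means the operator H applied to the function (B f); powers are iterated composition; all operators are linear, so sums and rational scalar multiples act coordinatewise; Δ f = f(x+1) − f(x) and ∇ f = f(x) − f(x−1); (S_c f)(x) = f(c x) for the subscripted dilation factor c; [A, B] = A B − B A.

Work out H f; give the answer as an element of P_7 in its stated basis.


the result is g(x) = -(21/128)x^6 - (9/16)x^5 - (675/256)x^4 - (615/128)x^3 - (1611/256)x^2 - (135/32)x - 321/256

∇ f = -7x^6 + (45/2)x^5 - (155/4)x^4 + 40x^3 - (99/4)x^2 + (17/2)x - 5/4
S_{-1/2} ∇ f = -(7/64)x^6 - (45/64)x^5 - (155/64)x^4 - 5x^3 - (99/16)x^2 - (17/4)x - 5/4
S_{-1/2} f = (1/128)x^7 + (1/256)x^6
∇ S_{-1/2} f = (7/128)x^6 - (9/64)x^5 + (55/256)x^4 - (25/128)x^3 + (27/256)x^2 - (1/32)x + 1/256
[S_{-1/2}, ∇] f = -(21/128)x^6 - (9/16)x^5 - (675/256)x^4 - (615/128)x^3 - (1611/256)x^2 - (135/32)x - 321/256


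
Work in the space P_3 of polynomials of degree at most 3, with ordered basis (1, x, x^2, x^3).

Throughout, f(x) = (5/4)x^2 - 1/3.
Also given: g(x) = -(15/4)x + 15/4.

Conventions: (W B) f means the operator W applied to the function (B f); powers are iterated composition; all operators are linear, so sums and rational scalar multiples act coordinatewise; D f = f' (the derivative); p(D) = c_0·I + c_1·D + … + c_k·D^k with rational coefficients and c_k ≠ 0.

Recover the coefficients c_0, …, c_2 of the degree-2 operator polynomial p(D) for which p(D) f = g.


D^0 f = (5/4)x^2 - 1/3
D^1 f = (5/2)x
D^2 f = 5/2
matching coefficients of g against c_0 f + c_1 Df + … from the top degree down determines the c_i
solution: c_0 = 0, c_1 = -3/2, c_2 = 3/2

p(D) = -(3/2)·D + (3/2)·D^2, i.e. c_0 = 0, c_1 = -3/2, c_2 = 3/2


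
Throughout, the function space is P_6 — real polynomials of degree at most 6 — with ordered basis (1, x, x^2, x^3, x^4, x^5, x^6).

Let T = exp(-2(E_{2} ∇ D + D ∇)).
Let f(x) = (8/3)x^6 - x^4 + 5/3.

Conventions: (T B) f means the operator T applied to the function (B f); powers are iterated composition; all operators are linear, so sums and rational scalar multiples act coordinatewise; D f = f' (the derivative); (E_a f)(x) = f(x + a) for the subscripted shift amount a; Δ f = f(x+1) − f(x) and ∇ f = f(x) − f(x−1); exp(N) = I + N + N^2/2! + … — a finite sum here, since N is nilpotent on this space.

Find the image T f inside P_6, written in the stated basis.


g(x) = (8/3)x^6 - 321x^4 - 640x^3 + 5168x^2 + 13168x + 8069/3

order-1 term: -320x^4 - 640x^3 - 2512x^2 - 2192x - 960
order-2 term: 7680x^2 + 15360x + 24128
order-3 term: -20480
the series for exp(-2(E_{2} ∇ D + D ∇)) f terminates at order 3
exp(-2(E_{2} ∇ D + D ∇)) f = (8/3)x^6 - 321x^4 - 640x^3 + 5168x^2 + 13168x + 8069/3


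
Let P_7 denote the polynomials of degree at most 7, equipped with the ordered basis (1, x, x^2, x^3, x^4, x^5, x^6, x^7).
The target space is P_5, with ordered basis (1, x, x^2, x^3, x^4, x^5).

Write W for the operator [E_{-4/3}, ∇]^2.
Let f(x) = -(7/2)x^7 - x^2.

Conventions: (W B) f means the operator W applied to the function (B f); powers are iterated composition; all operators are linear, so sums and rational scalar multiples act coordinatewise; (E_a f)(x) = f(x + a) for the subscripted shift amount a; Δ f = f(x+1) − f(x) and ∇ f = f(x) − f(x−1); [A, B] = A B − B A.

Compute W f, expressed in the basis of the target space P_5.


∇ f = -(49/2)x^6 + (147/2)x^5 - (245/2)x^4 + (245/2)x^3 - (147/2)x^2 + (45/2)x - 5/2
E_{-4/3} ∇ f = -(49/2)x^6 + (539/2)x^5 - (7595/6)x^4 + (175175/54)x^3 - (257789/54)x^2 + (617909/162)x - 1878025/1458
E_{-4/3} f = -(7/2)x^7 + (98/3)x^6 - (392/3)x^5 + (7840/27)x^4 - (31360/81)x^3 + (25007/81)x^2 - (98408/729)x + 53456/2187
∇ E_{-4/3} f = -(49/2)x^6 + (539/2)x^5 - (7595/6)x^4 + (175175/54)x^3 - (257789/54)x^2 + (617909/162)x - 1878025/1458
[E_{-4/3}, ∇] f = 0
∇ [E_{-4/3}, ∇] f = 0
E_{-4/3} ∇ [E_{-4/3}, ∇] f = 0
E_{-4/3} [E_{-4/3}, ∇] f = 0
∇ E_{-4/3} [E_{-4/3}, ∇] f = 0
[E_{-4/3}, ∇] [E_{-4/3}, ∇] f = 0

the result is g(x) = 0


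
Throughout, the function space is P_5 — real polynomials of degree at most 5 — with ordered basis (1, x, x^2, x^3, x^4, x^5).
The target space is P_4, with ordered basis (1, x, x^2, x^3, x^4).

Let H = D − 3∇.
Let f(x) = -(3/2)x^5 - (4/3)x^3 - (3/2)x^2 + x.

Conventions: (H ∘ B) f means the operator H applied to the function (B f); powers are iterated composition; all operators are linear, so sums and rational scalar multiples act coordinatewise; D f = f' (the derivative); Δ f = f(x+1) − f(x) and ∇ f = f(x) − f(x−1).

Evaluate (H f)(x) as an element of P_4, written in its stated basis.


D f = -(15/2)x^4 - 4x^2 - 3x + 1
∇ f = -(15/2)x^4 + 15x^3 - 19x^2 + (17/2)x - 1/3
(-3∇) f = (45/2)x^4 - 45x^3 + 57x^2 - (51/2)x + 1
(D − 3∇) f = 15x^4 - 45x^3 + 53x^2 - (57/2)x + 2

g(x) = 15x^4 - 45x^3 + 53x^2 - (57/2)x + 2


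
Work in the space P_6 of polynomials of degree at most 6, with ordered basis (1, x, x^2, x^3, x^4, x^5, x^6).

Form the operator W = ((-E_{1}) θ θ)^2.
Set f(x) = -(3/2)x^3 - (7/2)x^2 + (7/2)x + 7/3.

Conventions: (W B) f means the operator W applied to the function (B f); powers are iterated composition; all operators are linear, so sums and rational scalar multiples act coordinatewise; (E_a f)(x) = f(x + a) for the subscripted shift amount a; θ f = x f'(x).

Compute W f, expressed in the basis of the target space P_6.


g(x) = -(243/2)x^3 - (1165/2)x^2 - (1731/2)x - 809/2

θ f = -(9/2)x^3 - 7x^2 + (7/2)x
θ θ f = -(27/2)x^3 - 14x^2 + (7/2)x
E_{1} θ θ f = -(27/2)x^3 - (109/2)x^2 - 65x - 24
(-E_{1}) θ θ f = (27/2)x^3 + (109/2)x^2 + 65x + 24
θ ((-E_{1}) θ θ) f = (81/2)x^3 + 109x^2 + 65x
θ θ ((-E_{1}) θ θ) f = (243/2)x^3 + 218x^2 + 65x
E_{1} θ θ ((-E_{1}) θ θ) f = (243/2)x^3 + (1165/2)x^2 + (1731/2)x + 809/2
(-E_{1}) θ θ ((-E_{1}) θ θ) f = -(243/2)x^3 - (1165/2)x^2 - (1731/2)x - 809/2


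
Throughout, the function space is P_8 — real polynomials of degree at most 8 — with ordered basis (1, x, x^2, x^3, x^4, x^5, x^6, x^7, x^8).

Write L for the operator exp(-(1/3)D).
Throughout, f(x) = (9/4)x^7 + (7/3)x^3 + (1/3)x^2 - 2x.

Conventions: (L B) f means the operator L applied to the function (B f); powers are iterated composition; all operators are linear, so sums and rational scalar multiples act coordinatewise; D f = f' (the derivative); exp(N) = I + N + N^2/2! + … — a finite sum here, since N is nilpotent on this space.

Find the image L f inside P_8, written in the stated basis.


order-1 term: -(21/4)x^6 - (7/3)x^2 - (2/9)x + 2/3
order-2 term: (21/4)x^5 + (7/9)x + 1/27
order-3 term: -(35/12)x^4 - 7/81
order-4 term: (35/36)x^3
order-5 term: -(7/36)x^2
order-6 term: (7/324)x
order-7 term: -1/972
the series for exp(-(1/3)D) f terminates at order 7
exp(-(1/3)D) f = (9/4)x^7 - (21/4)x^6 + (21/4)x^5 - (35/12)x^4 + (119/36)x^3 - (79/36)x^2 - (461/324)x + 599/972

the image equals g(x) = (9/4)x^7 - (21/4)x^6 + (21/4)x^5 - (35/12)x^4 + (119/36)x^3 - (79/36)x^2 - (461/324)x + 599/972


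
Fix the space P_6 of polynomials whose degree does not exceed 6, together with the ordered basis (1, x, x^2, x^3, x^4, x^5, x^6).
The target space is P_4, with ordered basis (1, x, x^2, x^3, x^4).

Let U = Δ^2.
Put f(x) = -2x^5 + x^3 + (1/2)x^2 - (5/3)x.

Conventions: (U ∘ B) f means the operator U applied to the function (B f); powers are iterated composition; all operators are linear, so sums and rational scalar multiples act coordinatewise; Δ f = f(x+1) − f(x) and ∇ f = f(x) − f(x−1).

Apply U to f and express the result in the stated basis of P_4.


Δ f = -10x^4 - 20x^3 - 17x^2 - 6x - 13/6
Δ Δ f = -40x^3 - 120x^2 - 134x - 53

the image equals g(x) = -40x^3 - 120x^2 - 134x - 53


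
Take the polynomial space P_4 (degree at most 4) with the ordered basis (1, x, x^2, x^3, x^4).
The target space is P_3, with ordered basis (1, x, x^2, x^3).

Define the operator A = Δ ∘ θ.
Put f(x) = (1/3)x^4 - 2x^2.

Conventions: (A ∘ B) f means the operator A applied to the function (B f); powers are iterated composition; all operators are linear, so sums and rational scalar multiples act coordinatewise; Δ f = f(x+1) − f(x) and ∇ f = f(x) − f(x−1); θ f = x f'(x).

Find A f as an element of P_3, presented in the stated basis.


θ f = (4/3)x^4 - 4x^2
Δ θ f = (16/3)x^3 + 8x^2 - (8/3)x - 8/3

g(x) = (16/3)x^3 + 8x^2 - (8/3)x - 8/3


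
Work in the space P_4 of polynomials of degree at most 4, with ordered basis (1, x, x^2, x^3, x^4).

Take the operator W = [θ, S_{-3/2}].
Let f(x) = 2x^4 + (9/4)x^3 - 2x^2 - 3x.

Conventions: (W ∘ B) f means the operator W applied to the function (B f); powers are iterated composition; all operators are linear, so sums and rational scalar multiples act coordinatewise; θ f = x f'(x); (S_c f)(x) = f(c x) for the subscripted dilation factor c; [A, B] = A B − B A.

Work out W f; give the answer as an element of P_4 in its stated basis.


g(x) = 0

S_{-3/2} f = (81/8)x^4 - (243/32)x^3 - (9/2)x^2 + (9/2)x
θ S_{-3/2} f = (81/2)x^4 - (729/32)x^3 - 9x^2 + (9/2)x
θ f = 8x^4 + (27/4)x^3 - 4x^2 - 3x
S_{-3/2} θ f = (81/2)x^4 - (729/32)x^3 - 9x^2 + (9/2)x
[θ, S_{-3/2}] f = 0


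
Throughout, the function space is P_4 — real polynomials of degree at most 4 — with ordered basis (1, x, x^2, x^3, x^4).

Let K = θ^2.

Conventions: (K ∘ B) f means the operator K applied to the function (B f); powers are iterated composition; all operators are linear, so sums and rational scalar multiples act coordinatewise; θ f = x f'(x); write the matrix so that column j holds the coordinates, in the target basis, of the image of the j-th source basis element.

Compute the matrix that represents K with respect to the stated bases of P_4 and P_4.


the matrix is [[0, 0, 0, 0, 0]; [0, 1, 0, 0, 0]; [0, 0, 4, 0, 0]; [0, 0, 0, 9, 0]; [0, 0, 0, 0, 16]] (rows listed top to bottom)

image of 1: 0
image of x: x
image of x^2: 4x^2
image of x^3: 9x^3
image of x^4: 16x^4
each image's coordinates form column j of the matrix


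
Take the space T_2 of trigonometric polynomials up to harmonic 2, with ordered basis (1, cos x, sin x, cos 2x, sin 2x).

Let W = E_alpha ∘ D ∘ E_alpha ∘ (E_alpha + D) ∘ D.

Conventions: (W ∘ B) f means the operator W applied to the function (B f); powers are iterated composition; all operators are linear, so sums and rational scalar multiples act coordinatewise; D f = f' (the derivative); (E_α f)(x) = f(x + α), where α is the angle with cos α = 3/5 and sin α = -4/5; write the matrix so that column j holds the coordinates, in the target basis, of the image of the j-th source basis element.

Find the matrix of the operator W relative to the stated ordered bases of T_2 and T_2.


image of 1: 0
image of cos x: -(3/125)cos x - (79/125)sin x
image of sin x: (79/125)cos x - (3/125)sin x
image of cos 2x: (20188/15625)cos 2x - (64216/15625)sin 2x
image of sin 2x: (64216/15625)cos 2x + (20188/15625)sin 2x
each image's coordinates form column j of the matrix

the matrix is [[0, 0, 0, 0, 0]; [0, -3/125, 79/125, 0, 0]; [0, -79/125, -3/125, 0, 0]; [0, 0, 0, 20188/15625, 64216/15625]; [0, 0, 0, -64216/15625, 20188/15625]] (rows listed top to bottom)


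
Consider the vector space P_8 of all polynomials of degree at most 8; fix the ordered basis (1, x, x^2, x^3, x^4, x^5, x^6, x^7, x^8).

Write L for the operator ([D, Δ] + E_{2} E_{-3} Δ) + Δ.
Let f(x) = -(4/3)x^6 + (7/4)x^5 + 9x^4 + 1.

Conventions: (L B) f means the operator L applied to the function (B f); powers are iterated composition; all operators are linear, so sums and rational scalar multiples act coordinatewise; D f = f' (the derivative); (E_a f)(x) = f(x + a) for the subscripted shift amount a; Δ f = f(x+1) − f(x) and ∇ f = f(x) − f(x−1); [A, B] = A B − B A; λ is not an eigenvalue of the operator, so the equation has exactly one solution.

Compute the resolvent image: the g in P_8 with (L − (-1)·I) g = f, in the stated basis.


g(x) = -(4/3)x^6 + (71/4)x^5 - (337/2)x^4 + (4204/3)x^3 - 8763x^2 + 36416x - 454015/6

write g with unknown coordinates in the stated basis and equate coefficients in (L − (-1)·I) g = f
solving from the highest basis element down gives g = -(4/3)x^6 + (71/4)x^5 - (337/2)x^4 + (4204/3)x^3 - 8763x^2 + 36416x - 454015/6
check: L g = -16x^5 + (355/2)x^4 - (4204/3)x^3 + 8763x^2 - 36416x + 454021/6
so L g − (-1)·g = -(4/3)x^6 + (7/4)x^5 + 9x^4 + 1 = f ✓


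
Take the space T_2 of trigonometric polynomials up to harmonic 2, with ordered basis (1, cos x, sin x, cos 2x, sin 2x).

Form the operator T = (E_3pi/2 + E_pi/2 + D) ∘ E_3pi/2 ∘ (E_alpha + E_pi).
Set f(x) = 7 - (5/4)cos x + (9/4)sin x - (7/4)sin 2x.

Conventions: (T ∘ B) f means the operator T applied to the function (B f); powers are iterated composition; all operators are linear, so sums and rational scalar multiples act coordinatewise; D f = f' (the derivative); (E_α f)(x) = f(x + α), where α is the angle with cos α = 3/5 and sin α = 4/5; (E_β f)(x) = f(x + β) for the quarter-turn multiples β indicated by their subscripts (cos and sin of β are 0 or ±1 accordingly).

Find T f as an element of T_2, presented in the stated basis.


the result is g(x) = 28 + (23/10)cos x + (1/10)sin x - (21/25)cos 2x - (147/25)sin 2x

E_alpha f = 7 + (21/20)cos x + (47/20)sin x - (42/25)cos 2x + (49/100)sin 2x
E_pi f = 7 + (5/4)cos x - (9/4)sin x - (7/4)sin 2x
(E_alpha + E_pi) f = 14 + (23/10)cos x + (1/10)sin x - (42/25)cos 2x - (63/50)sin 2x
E_3pi/2 (E_alpha + E_pi) f = 14 - (1/10)cos x + (23/10)sin x + (42/25)cos 2x + (63/50)sin 2x
E_3pi/2 E_3pi/2 (E_alpha + E_pi) f = 14 - (23/10)cos x - (1/10)sin x - (42/25)cos 2x - (63/50)sin 2x
E_pi/2 E_3pi/2 (E_alpha + E_pi) f = 14 + (23/10)cos x + (1/10)sin x - (42/25)cos 2x - (63/50)sin 2x
D E_3pi/2 (E_alpha + E_pi) f = (23/10)cos x + (1/10)sin x + (63/25)cos 2x - (84/25)sin 2x
(E_3pi/2 + E_pi/2 + D) E_3pi/2 (E_alpha + E_pi) f = 28 + (23/10)cos x + (1/10)sin x - (21/25)cos 2x - (147/25)sin 2x


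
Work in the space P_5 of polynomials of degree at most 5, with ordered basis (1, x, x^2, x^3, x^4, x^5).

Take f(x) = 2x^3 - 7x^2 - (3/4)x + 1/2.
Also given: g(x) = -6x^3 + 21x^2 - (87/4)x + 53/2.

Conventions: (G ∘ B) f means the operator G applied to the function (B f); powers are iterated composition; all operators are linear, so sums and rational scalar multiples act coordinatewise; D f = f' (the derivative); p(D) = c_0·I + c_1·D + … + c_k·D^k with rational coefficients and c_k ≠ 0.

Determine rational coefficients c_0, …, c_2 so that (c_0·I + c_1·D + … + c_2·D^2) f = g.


D^0 f = 2x^3 - 7x^2 - (3/4)x + 1/2
D^1 f = 6x^2 - 14x - 3/4
D^2 f = 12x - 14
matching coefficients of g against c_0 f + c_1 Df + … from the top degree down determines the c_i
solution: c_0 = -3, c_1 = 0, c_2 = -2

c_0 = -3, c_1 = 0, c_2 = -2


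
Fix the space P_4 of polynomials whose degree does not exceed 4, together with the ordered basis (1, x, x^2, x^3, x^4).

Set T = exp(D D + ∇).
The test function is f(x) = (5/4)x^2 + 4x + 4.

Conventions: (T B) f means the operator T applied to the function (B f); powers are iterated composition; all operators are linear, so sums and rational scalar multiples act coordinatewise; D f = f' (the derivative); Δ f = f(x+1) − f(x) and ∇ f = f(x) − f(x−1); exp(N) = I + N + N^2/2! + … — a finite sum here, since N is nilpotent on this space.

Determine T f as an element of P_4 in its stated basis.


order-1 term: (5/2)x + 21/4
order-2 term: 5/4
the series for exp(D D + ∇) f terminates at order 2
exp(D D + ∇) f = (5/4)x^2 + (13/2)x + 21/2

g(x) = (5/4)x^2 + (13/2)x + 21/2


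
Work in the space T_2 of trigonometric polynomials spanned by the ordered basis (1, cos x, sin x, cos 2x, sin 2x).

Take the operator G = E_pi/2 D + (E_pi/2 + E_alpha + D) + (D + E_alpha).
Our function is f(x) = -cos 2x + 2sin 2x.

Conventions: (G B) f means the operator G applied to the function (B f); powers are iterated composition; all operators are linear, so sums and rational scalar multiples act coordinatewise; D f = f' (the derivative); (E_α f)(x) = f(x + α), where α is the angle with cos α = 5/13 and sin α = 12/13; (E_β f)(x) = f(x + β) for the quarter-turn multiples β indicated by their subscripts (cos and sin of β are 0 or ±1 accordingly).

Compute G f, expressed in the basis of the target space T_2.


D f = 4cos 2x + 2sin 2x
E_pi/2 D f = -4cos 2x - 2sin 2x
E_pi/2 f = cos 2x - 2sin 2x
E_alpha f = (359/169)cos 2x - (118/169)sin 2x
D f = 4cos 2x + 2sin 2x
(E_pi/2 + E_alpha + D) f = (1204/169)cos 2x - (118/169)sin 2x
D f = 4cos 2x + 2sin 2x
E_alpha f = (359/169)cos 2x - (118/169)sin 2x
(D + E_alpha) f = (1035/169)cos 2x + (220/169)sin 2x
(E_pi/2 D + (E_pi/2 + E_alpha + D) + (D + E_alpha)) f = (1563/169)cos 2x - (236/169)sin 2x

the image equals g(x) = (1563/169)cos 2x - (236/169)sin 2x


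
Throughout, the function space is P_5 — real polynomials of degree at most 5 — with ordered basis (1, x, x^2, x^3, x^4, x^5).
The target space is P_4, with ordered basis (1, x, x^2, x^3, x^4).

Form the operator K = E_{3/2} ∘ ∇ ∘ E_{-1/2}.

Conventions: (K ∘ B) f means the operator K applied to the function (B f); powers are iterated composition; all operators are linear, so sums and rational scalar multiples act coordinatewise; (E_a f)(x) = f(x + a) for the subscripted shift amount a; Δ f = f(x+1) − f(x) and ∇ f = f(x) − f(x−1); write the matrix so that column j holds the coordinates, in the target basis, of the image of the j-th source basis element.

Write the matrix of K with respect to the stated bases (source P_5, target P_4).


the matrix is [[0, 1, 1, 1, 1, 1]; [0, 0, 2, 3, 4, 5]; [0, 0, 0, 3, 6, 10]; [0, 0, 0, 0, 4, 10]; [0, 0, 0, 0, 0, 5]] (rows listed top to bottom)

image of 1: 0
image of x: 1
image of x^2: 2x + 1
image of x^3: 3x^2 + 3x + 1
image of x^4: 4x^3 + 6x^2 + 4x + 1
image of x^5: 5x^4 + 10x^3 + 10x^2 + 5x + 1
each image's coordinates form column j of the matrix


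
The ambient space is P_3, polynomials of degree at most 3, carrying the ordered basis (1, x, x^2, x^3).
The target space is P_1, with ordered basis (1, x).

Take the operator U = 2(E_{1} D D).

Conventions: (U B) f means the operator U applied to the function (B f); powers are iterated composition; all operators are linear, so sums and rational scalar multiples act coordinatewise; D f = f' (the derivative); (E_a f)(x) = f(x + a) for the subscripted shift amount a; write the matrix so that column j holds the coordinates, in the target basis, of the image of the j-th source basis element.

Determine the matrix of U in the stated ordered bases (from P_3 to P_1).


the matrix is [[0, 0, 4, 12]; [0, 0, 0, 12]] (rows listed top to bottom)

image of 1: 0
image of x: 0
image of x^2: 4
image of x^3: 12x + 12
each image's coordinates form column j of the matrix


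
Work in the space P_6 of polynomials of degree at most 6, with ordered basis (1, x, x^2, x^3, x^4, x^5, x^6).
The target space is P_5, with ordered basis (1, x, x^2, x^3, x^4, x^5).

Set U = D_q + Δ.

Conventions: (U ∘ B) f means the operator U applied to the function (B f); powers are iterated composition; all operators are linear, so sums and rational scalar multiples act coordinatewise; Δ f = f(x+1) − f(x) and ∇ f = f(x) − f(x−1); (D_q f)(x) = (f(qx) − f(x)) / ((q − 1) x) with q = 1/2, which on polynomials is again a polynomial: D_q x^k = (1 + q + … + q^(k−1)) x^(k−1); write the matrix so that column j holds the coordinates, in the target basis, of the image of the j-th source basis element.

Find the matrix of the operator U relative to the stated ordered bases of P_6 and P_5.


the matrix is [[0, 2, 1, 1, 1, 1, 1]; [0, 0, 7/2, 3, 4, 5, 6]; [0, 0, 0, 19/4, 6, 10, 15]; [0, 0, 0, 0, 47/8, 10, 20]; [0, 0, 0, 0, 0, 111/16, 15]; [0, 0, 0, 0, 0, 0, 255/32]] (rows listed top to bottom)

image of 1: 0
image of x: 2
image of x^2: (7/2)x + 1
image of x^3: (19/4)x^2 + 3x + 1
image of x^4: (47/8)x^3 + 6x^2 + 4x + 1
image of x^5: (111/16)x^4 + 10x^3 + 10x^2 + 5x + 1
image of x^6: (255/32)x^5 + 15x^4 + 20x^3 + 15x^2 + 6x + 1
each image's coordinates form column j of the matrix


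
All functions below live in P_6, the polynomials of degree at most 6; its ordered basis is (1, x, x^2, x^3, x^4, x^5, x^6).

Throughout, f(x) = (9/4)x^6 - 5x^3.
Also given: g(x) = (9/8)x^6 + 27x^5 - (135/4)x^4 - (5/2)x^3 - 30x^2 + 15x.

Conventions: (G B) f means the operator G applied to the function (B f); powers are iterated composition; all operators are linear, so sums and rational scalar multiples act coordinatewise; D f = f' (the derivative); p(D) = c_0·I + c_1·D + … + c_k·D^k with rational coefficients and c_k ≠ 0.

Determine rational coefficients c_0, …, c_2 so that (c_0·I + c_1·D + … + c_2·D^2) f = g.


D^0 f = (9/4)x^6 - 5x^3
D^1 f = (27/2)x^5 - 15x^2
D^2 f = (135/2)x^4 - 30x
matching coefficients of g against c_0 f + c_1 Df + … from the top degree down determines the c_i
solution: c_0 = 1/2, c_1 = 2, c_2 = -1/2

c_0 = 1/2, c_1 = 2, c_2 = -1/2


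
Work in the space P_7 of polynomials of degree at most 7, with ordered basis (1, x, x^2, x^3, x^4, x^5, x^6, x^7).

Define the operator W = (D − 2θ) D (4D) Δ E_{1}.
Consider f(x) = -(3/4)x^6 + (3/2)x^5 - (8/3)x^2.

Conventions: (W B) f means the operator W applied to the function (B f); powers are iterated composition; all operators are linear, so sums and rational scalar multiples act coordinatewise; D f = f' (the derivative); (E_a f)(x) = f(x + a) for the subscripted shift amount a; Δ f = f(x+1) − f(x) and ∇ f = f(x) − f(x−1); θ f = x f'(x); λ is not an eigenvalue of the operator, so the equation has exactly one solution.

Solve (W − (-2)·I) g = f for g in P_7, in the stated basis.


write g with unknown coordinates in the stated basis and equate coefficients in (W − (-2)·I) g = f
solving from the highest basis element down gives g = -(3/8)x^6 + (3/4)x^5 - 540x^3 - (2974/3)x^2 - 90x + 360
check: W g = 1080x^3 + 1980x^2 + 180x - 720
so W g − (-2)·g = -(3/4)x^6 + (3/2)x^5 - (8/3)x^2 = f ✓

the image equals g(x) = -(3/8)x^6 + (3/4)x^5 - 540x^3 - (2974/3)x^2 - 90x + 360


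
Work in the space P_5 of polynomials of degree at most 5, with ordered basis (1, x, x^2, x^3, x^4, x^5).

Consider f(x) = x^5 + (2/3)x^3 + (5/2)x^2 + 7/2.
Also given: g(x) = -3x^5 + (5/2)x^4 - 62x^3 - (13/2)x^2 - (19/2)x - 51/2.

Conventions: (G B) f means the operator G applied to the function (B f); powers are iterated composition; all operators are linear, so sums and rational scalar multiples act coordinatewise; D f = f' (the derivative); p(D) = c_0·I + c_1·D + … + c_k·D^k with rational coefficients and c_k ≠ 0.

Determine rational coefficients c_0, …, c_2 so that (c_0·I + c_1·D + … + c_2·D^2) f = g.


D^0 f = x^5 + (2/3)x^3 + (5/2)x^2 + 7/2
D^1 f = 5x^4 + 2x^2 + 5x
D^2 f = 20x^3 + 4x + 5
matching coefficients of g against c_0 f + c_1 Df + … from the top degree down determines the c_i
solution: c_0 = -3, c_1 = 1/2, c_2 = -3

p(D) = -3·I + (1/2)·D − 3·D^2, i.e. c_0 = -3, c_1 = 1/2, c_2 = -3


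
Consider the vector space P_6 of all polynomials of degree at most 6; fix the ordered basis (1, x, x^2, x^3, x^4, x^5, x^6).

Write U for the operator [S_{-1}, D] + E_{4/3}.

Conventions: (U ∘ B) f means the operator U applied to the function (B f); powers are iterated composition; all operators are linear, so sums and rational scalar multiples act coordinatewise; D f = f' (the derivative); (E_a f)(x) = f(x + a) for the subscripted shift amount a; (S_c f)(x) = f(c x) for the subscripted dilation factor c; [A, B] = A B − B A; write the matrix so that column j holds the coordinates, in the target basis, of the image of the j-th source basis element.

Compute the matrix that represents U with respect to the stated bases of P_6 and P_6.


image of 1: 1
image of x: x + 10/3
image of x^2: x^2 - (4/3)x + 16/9
image of x^3: x^3 + 10x^2 + (16/3)x + 64/27
image of x^4: x^4 - (8/3)x^3 + (32/3)x^2 + (256/27)x + 256/81
image of x^5: x^5 + (50/3)x^4 + (160/9)x^3 + (640/27)x^2 + (1280/81)x + 1024/243
image of x^6: x^6 - 4x^5 + (80/3)x^4 + (1280/27)x^3 + (1280/27)x^2 + (2048/81)x + 4096/729
each image's coordinates form column j of the matrix

the matrix is [[1, 10/3, 16/9, 64/27, 256/81, 1024/243, 4096/729]; [0, 1, -4/3, 16/3, 256/27, 1280/81, 2048/81]; [0, 0, 1, 10, 32/3, 640/27, 1280/27]; [0, 0, 0, 1, -8/3, 160/9, 1280/27]; [0, 0, 0, 0, 1, 50/3, 80/3]; [0, 0, 0, 0, 0, 1, -4]; [0, 0, 0, 0, 0, 0, 1]] (rows listed top to bottom)


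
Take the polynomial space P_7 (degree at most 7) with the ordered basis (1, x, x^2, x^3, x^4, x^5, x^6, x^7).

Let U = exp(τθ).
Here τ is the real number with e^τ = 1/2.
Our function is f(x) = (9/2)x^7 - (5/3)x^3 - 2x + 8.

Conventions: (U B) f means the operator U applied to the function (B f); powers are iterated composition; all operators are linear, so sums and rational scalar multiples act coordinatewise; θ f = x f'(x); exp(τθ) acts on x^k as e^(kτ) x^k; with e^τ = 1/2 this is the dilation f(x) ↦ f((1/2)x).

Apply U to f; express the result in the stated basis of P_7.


the result is g(x) = (9/256)x^7 - (5/24)x^3 - x + 8

exp(τθ) x^k = e^(kτ) x^k; with e^τ = 1/2 this sends x^k to (1/2)^k x^k
x ↦ 1/2 x
x^3 ↦ 1/8 x^3
x^7 ↦ 1/128 x^7
applying this coordinatewise to f: exp(τθ) f = (9/256)x^7 - (5/24)x^3 - x + 8


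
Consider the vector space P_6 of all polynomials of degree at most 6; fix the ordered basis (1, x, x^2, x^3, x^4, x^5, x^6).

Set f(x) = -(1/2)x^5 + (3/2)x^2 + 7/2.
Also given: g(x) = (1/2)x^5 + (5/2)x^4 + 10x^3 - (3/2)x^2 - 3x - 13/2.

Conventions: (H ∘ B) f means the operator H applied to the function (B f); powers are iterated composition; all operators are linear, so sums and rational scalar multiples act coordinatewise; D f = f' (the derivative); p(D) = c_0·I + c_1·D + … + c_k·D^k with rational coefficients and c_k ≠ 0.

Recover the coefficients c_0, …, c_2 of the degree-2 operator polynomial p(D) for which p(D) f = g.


D^0 f = -(1/2)x^5 + (3/2)x^2 + 7/2
D^1 f = -(5/2)x^4 + 3x
D^2 f = -10x^3 + 3
matching coefficients of g against c_0 f + c_1 Df + … from the top degree down determines the c_i
solution: c_0 = -1, c_1 = -1, c_2 = -1

c_0 = -1, c_1 = -1, c_2 = -1


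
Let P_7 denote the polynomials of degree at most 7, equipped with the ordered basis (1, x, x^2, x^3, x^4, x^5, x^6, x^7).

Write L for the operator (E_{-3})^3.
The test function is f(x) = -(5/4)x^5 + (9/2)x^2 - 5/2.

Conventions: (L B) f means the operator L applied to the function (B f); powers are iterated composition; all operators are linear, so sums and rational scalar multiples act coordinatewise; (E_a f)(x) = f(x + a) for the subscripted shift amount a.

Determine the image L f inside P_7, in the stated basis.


the image equals g(x) = -(5/4)x^5 + (225/4)x^4 - (2025/2)x^3 + 9117x^2 - (164349/4)x + 296693/4

E_{-3} f = -(5/4)x^5 + (75/4)x^4 - (225/2)x^3 + 342x^2 - (2133/4)x + 1367/4
E_{-3} E_{-3} f = -(5/4)x^5 + (75/2)x^4 - 450x^3 + (5409/2)x^2 - 8154x + 19759/2
E_{-3} E_{-3} E_{-3} f = -(5/4)x^5 + (225/4)x^4 - (2025/2)x^3 + 9117x^2 - (164349/4)x + 296693/4


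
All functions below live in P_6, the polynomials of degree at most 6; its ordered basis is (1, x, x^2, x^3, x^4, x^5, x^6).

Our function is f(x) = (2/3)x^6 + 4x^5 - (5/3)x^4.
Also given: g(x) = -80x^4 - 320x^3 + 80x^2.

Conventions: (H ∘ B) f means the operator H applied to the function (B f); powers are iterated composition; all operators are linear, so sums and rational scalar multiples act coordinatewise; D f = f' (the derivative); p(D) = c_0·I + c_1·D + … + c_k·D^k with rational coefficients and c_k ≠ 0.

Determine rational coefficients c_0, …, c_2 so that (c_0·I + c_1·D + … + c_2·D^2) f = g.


D^0 f = (2/3)x^6 + 4x^5 - (5/3)x^4
D^1 f = 4x^5 + 20x^4 - (20/3)x^3
D^2 f = 20x^4 + 80x^3 - 20x^2
matching coefficients of g against c_0 f + c_1 Df + … from the top degree down determines the c_i
solution: c_0 = 0, c_1 = 0, c_2 = -4

p(D) = -4·D^2, i.e. c_0 = 0, c_1 = 0, c_2 = -4
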